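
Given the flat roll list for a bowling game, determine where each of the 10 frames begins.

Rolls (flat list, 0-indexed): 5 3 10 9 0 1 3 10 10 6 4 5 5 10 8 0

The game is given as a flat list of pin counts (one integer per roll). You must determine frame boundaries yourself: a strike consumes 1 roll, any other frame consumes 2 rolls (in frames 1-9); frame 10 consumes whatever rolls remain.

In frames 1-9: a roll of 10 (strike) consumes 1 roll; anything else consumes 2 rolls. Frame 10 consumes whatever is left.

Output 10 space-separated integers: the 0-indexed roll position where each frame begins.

Answer: 0 2 3 5 7 8 9 11 13 14

Derivation:
Frame 1 starts at roll index 0: rolls=5,3 (sum=8), consumes 2 rolls
Frame 2 starts at roll index 2: roll=10 (strike), consumes 1 roll
Frame 3 starts at roll index 3: rolls=9,0 (sum=9), consumes 2 rolls
Frame 4 starts at roll index 5: rolls=1,3 (sum=4), consumes 2 rolls
Frame 5 starts at roll index 7: roll=10 (strike), consumes 1 roll
Frame 6 starts at roll index 8: roll=10 (strike), consumes 1 roll
Frame 7 starts at roll index 9: rolls=6,4 (sum=10), consumes 2 rolls
Frame 8 starts at roll index 11: rolls=5,5 (sum=10), consumes 2 rolls
Frame 9 starts at roll index 13: roll=10 (strike), consumes 1 roll
Frame 10 starts at roll index 14: 2 remaining rolls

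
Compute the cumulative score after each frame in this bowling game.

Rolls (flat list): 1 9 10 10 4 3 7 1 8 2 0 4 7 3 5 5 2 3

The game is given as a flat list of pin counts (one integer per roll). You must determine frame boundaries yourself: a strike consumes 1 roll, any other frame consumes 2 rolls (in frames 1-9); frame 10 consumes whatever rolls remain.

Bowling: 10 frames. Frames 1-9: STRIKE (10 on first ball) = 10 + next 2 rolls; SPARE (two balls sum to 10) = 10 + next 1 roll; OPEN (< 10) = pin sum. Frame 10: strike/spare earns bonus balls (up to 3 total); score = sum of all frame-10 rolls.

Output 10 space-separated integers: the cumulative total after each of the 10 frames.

Answer: 20 44 61 68 76 86 90 105 117 122

Derivation:
Frame 1: SPARE (1+9=10). 10 + next roll (10) = 20. Cumulative: 20
Frame 2: STRIKE. 10 + next two rolls (10+4) = 24. Cumulative: 44
Frame 3: STRIKE. 10 + next two rolls (4+3) = 17. Cumulative: 61
Frame 4: OPEN (4+3=7). Cumulative: 68
Frame 5: OPEN (7+1=8). Cumulative: 76
Frame 6: SPARE (8+2=10). 10 + next roll (0) = 10. Cumulative: 86
Frame 7: OPEN (0+4=4). Cumulative: 90
Frame 8: SPARE (7+3=10). 10 + next roll (5) = 15. Cumulative: 105
Frame 9: SPARE (5+5=10). 10 + next roll (2) = 12. Cumulative: 117
Frame 10: OPEN. Sum of all frame-10 rolls (2+3) = 5. Cumulative: 122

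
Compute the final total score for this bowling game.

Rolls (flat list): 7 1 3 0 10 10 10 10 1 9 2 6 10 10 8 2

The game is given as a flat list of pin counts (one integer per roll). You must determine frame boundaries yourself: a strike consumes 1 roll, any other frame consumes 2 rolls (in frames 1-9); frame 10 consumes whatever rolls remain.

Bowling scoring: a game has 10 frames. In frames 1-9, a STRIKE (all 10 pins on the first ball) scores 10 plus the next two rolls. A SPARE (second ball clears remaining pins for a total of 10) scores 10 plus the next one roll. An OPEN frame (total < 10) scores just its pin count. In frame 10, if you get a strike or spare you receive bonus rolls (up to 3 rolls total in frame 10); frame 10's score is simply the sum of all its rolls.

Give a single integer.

Answer: 180

Derivation:
Frame 1: OPEN (7+1=8). Cumulative: 8
Frame 2: OPEN (3+0=3). Cumulative: 11
Frame 3: STRIKE. 10 + next two rolls (10+10) = 30. Cumulative: 41
Frame 4: STRIKE. 10 + next two rolls (10+10) = 30. Cumulative: 71
Frame 5: STRIKE. 10 + next two rolls (10+1) = 21. Cumulative: 92
Frame 6: STRIKE. 10 + next two rolls (1+9) = 20. Cumulative: 112
Frame 7: SPARE (1+9=10). 10 + next roll (2) = 12. Cumulative: 124
Frame 8: OPEN (2+6=8). Cumulative: 132
Frame 9: STRIKE. 10 + next two rolls (10+8) = 28. Cumulative: 160
Frame 10: STRIKE. Sum of all frame-10 rolls (10+8+2) = 20. Cumulative: 180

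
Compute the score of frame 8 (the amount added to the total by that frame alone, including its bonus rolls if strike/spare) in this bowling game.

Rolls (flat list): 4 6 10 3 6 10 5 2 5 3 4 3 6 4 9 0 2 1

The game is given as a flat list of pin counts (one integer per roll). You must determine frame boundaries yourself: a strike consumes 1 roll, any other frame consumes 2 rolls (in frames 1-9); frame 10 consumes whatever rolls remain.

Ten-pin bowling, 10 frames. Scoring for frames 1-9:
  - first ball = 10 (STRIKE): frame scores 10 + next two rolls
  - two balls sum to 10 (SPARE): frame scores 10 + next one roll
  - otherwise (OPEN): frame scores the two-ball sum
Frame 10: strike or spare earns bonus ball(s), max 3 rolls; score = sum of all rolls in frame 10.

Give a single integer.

Frame 1: SPARE (4+6=10). 10 + next roll (10) = 20. Cumulative: 20
Frame 2: STRIKE. 10 + next two rolls (3+6) = 19. Cumulative: 39
Frame 3: OPEN (3+6=9). Cumulative: 48
Frame 4: STRIKE. 10 + next two rolls (5+2) = 17. Cumulative: 65
Frame 5: OPEN (5+2=7). Cumulative: 72
Frame 6: OPEN (5+3=8). Cumulative: 80
Frame 7: OPEN (4+3=7). Cumulative: 87
Frame 8: SPARE (6+4=10). 10 + next roll (9) = 19. Cumulative: 106
Frame 9: OPEN (9+0=9). Cumulative: 115
Frame 10: OPEN. Sum of all frame-10 rolls (2+1) = 3. Cumulative: 118

Answer: 19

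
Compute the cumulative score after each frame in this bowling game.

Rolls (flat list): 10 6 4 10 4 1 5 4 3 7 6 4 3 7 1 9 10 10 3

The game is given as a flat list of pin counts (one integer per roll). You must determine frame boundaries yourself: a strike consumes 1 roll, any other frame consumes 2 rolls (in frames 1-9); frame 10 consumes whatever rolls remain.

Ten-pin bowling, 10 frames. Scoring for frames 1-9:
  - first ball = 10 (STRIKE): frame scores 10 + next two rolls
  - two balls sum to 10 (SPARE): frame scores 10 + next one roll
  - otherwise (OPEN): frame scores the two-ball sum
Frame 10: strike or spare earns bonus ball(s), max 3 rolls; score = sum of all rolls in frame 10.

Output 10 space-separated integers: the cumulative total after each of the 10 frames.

Frame 1: STRIKE. 10 + next two rolls (6+4) = 20. Cumulative: 20
Frame 2: SPARE (6+4=10). 10 + next roll (10) = 20. Cumulative: 40
Frame 3: STRIKE. 10 + next two rolls (4+1) = 15. Cumulative: 55
Frame 4: OPEN (4+1=5). Cumulative: 60
Frame 5: OPEN (5+4=9). Cumulative: 69
Frame 6: SPARE (3+7=10). 10 + next roll (6) = 16. Cumulative: 85
Frame 7: SPARE (6+4=10). 10 + next roll (3) = 13. Cumulative: 98
Frame 8: SPARE (3+7=10). 10 + next roll (1) = 11. Cumulative: 109
Frame 9: SPARE (1+9=10). 10 + next roll (10) = 20. Cumulative: 129
Frame 10: STRIKE. Sum of all frame-10 rolls (10+10+3) = 23. Cumulative: 152

Answer: 20 40 55 60 69 85 98 109 129 152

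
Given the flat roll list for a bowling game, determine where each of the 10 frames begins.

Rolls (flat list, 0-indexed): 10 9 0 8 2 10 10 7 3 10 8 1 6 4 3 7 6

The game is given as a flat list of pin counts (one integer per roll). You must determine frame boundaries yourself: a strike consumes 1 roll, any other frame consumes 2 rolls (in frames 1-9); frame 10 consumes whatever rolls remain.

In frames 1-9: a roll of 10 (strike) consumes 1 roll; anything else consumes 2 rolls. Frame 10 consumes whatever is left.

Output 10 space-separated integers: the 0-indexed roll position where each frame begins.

Answer: 0 1 3 5 6 7 9 10 12 14

Derivation:
Frame 1 starts at roll index 0: roll=10 (strike), consumes 1 roll
Frame 2 starts at roll index 1: rolls=9,0 (sum=9), consumes 2 rolls
Frame 3 starts at roll index 3: rolls=8,2 (sum=10), consumes 2 rolls
Frame 4 starts at roll index 5: roll=10 (strike), consumes 1 roll
Frame 5 starts at roll index 6: roll=10 (strike), consumes 1 roll
Frame 6 starts at roll index 7: rolls=7,3 (sum=10), consumes 2 rolls
Frame 7 starts at roll index 9: roll=10 (strike), consumes 1 roll
Frame 8 starts at roll index 10: rolls=8,1 (sum=9), consumes 2 rolls
Frame 9 starts at roll index 12: rolls=6,4 (sum=10), consumes 2 rolls
Frame 10 starts at roll index 14: 3 remaining rolls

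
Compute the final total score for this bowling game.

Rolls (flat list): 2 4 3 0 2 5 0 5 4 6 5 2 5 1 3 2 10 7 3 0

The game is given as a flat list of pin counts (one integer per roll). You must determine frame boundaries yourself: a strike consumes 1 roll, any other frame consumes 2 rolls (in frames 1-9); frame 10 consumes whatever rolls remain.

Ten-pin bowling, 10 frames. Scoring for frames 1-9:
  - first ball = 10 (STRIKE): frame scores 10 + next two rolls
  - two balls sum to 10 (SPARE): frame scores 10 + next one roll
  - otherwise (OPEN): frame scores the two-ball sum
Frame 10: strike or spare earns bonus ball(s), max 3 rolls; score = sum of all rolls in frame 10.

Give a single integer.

Frame 1: OPEN (2+4=6). Cumulative: 6
Frame 2: OPEN (3+0=3). Cumulative: 9
Frame 3: OPEN (2+5=7). Cumulative: 16
Frame 4: OPEN (0+5=5). Cumulative: 21
Frame 5: SPARE (4+6=10). 10 + next roll (5) = 15. Cumulative: 36
Frame 6: OPEN (5+2=7). Cumulative: 43
Frame 7: OPEN (5+1=6). Cumulative: 49
Frame 8: OPEN (3+2=5). Cumulative: 54
Frame 9: STRIKE. 10 + next two rolls (7+3) = 20. Cumulative: 74
Frame 10: SPARE. Sum of all frame-10 rolls (7+3+0) = 10. Cumulative: 84

Answer: 84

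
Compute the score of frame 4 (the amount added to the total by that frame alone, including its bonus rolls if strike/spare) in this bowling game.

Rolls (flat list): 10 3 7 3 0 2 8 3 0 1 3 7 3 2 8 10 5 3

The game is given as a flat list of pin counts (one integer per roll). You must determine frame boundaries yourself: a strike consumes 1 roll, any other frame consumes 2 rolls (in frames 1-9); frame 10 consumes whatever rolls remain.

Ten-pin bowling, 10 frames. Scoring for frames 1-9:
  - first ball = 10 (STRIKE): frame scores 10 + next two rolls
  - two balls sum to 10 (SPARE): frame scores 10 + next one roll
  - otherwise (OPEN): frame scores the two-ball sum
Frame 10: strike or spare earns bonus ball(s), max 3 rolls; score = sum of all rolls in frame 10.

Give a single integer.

Answer: 13

Derivation:
Frame 1: STRIKE. 10 + next two rolls (3+7) = 20. Cumulative: 20
Frame 2: SPARE (3+7=10). 10 + next roll (3) = 13. Cumulative: 33
Frame 3: OPEN (3+0=3). Cumulative: 36
Frame 4: SPARE (2+8=10). 10 + next roll (3) = 13. Cumulative: 49
Frame 5: OPEN (3+0=3). Cumulative: 52
Frame 6: OPEN (1+3=4). Cumulative: 56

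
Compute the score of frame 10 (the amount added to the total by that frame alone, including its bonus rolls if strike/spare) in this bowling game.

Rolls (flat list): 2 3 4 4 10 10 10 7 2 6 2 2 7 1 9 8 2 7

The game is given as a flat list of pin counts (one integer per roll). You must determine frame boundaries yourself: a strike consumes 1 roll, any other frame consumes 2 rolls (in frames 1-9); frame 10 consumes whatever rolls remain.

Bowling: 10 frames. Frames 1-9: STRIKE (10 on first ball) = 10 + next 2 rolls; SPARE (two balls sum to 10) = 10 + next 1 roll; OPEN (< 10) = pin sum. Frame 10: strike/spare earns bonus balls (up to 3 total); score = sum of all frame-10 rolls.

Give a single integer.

Frame 1: OPEN (2+3=5). Cumulative: 5
Frame 2: OPEN (4+4=8). Cumulative: 13
Frame 3: STRIKE. 10 + next two rolls (10+10) = 30. Cumulative: 43
Frame 4: STRIKE. 10 + next two rolls (10+7) = 27. Cumulative: 70
Frame 5: STRIKE. 10 + next two rolls (7+2) = 19. Cumulative: 89
Frame 6: OPEN (7+2=9). Cumulative: 98
Frame 7: OPEN (6+2=8). Cumulative: 106
Frame 8: OPEN (2+7=9). Cumulative: 115
Frame 9: SPARE (1+9=10). 10 + next roll (8) = 18. Cumulative: 133
Frame 10: SPARE. Sum of all frame-10 rolls (8+2+7) = 17. Cumulative: 150

Answer: 17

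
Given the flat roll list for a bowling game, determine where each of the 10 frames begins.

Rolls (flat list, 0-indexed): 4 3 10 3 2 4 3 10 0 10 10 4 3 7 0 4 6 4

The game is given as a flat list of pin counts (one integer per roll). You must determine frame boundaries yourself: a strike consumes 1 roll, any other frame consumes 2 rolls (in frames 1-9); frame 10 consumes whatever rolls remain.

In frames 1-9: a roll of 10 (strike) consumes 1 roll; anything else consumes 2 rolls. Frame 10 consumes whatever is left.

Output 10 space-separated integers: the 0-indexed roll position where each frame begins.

Frame 1 starts at roll index 0: rolls=4,3 (sum=7), consumes 2 rolls
Frame 2 starts at roll index 2: roll=10 (strike), consumes 1 roll
Frame 3 starts at roll index 3: rolls=3,2 (sum=5), consumes 2 rolls
Frame 4 starts at roll index 5: rolls=4,3 (sum=7), consumes 2 rolls
Frame 5 starts at roll index 7: roll=10 (strike), consumes 1 roll
Frame 6 starts at roll index 8: rolls=0,10 (sum=10), consumes 2 rolls
Frame 7 starts at roll index 10: roll=10 (strike), consumes 1 roll
Frame 8 starts at roll index 11: rolls=4,3 (sum=7), consumes 2 rolls
Frame 9 starts at roll index 13: rolls=7,0 (sum=7), consumes 2 rolls
Frame 10 starts at roll index 15: 3 remaining rolls

Answer: 0 2 3 5 7 8 10 11 13 15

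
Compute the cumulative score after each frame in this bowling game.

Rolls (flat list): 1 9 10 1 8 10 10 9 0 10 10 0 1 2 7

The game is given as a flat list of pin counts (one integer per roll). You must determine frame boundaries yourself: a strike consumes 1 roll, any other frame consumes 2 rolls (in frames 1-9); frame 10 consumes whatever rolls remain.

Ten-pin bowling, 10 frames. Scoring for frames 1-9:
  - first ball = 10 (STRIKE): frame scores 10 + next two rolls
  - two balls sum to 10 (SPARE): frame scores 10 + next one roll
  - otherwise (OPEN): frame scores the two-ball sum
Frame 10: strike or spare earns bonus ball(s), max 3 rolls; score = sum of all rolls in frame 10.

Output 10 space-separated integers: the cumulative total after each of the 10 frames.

Frame 1: SPARE (1+9=10). 10 + next roll (10) = 20. Cumulative: 20
Frame 2: STRIKE. 10 + next two rolls (1+8) = 19. Cumulative: 39
Frame 3: OPEN (1+8=9). Cumulative: 48
Frame 4: STRIKE. 10 + next two rolls (10+9) = 29. Cumulative: 77
Frame 5: STRIKE. 10 + next two rolls (9+0) = 19. Cumulative: 96
Frame 6: OPEN (9+0=9). Cumulative: 105
Frame 7: STRIKE. 10 + next two rolls (10+0) = 20. Cumulative: 125
Frame 8: STRIKE. 10 + next two rolls (0+1) = 11. Cumulative: 136
Frame 9: OPEN (0+1=1). Cumulative: 137
Frame 10: OPEN. Sum of all frame-10 rolls (2+7) = 9. Cumulative: 146

Answer: 20 39 48 77 96 105 125 136 137 146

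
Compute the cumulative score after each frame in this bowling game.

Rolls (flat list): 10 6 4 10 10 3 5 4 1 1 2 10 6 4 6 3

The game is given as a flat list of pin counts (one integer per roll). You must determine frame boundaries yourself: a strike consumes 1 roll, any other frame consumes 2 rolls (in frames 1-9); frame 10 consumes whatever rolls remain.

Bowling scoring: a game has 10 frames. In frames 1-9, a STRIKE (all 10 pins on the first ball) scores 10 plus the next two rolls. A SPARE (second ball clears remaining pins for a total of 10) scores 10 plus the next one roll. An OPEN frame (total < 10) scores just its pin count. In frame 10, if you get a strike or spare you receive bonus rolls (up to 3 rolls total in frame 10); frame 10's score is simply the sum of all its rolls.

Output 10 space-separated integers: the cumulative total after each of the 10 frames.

Frame 1: STRIKE. 10 + next two rolls (6+4) = 20. Cumulative: 20
Frame 2: SPARE (6+4=10). 10 + next roll (10) = 20. Cumulative: 40
Frame 3: STRIKE. 10 + next two rolls (10+3) = 23. Cumulative: 63
Frame 4: STRIKE. 10 + next two rolls (3+5) = 18. Cumulative: 81
Frame 5: OPEN (3+5=8). Cumulative: 89
Frame 6: OPEN (4+1=5). Cumulative: 94
Frame 7: OPEN (1+2=3). Cumulative: 97
Frame 8: STRIKE. 10 + next two rolls (6+4) = 20. Cumulative: 117
Frame 9: SPARE (6+4=10). 10 + next roll (6) = 16. Cumulative: 133
Frame 10: OPEN. Sum of all frame-10 rolls (6+3) = 9. Cumulative: 142

Answer: 20 40 63 81 89 94 97 117 133 142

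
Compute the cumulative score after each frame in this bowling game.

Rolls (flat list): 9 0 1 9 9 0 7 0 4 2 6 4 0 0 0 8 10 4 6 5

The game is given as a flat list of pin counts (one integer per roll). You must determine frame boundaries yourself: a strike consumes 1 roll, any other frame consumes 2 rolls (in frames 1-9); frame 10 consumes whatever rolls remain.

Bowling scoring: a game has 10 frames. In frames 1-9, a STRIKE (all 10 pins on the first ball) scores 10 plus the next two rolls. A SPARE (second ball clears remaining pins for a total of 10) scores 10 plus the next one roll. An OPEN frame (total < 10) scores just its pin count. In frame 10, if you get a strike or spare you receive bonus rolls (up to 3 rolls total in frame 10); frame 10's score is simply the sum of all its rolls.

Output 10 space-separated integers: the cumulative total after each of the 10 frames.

Frame 1: OPEN (9+0=9). Cumulative: 9
Frame 2: SPARE (1+9=10). 10 + next roll (9) = 19. Cumulative: 28
Frame 3: OPEN (9+0=9). Cumulative: 37
Frame 4: OPEN (7+0=7). Cumulative: 44
Frame 5: OPEN (4+2=6). Cumulative: 50
Frame 6: SPARE (6+4=10). 10 + next roll (0) = 10. Cumulative: 60
Frame 7: OPEN (0+0=0). Cumulative: 60
Frame 8: OPEN (0+8=8). Cumulative: 68
Frame 9: STRIKE. 10 + next two rolls (4+6) = 20. Cumulative: 88
Frame 10: SPARE. Sum of all frame-10 rolls (4+6+5) = 15. Cumulative: 103

Answer: 9 28 37 44 50 60 60 68 88 103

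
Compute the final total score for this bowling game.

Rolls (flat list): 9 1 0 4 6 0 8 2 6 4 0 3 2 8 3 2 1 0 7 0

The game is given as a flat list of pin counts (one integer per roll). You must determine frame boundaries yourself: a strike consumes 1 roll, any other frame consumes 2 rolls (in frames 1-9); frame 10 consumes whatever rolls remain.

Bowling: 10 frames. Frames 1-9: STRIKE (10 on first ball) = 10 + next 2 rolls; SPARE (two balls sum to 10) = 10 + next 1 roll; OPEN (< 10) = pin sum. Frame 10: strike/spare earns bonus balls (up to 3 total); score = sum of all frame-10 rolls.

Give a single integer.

Frame 1: SPARE (9+1=10). 10 + next roll (0) = 10. Cumulative: 10
Frame 2: OPEN (0+4=4). Cumulative: 14
Frame 3: OPEN (6+0=6). Cumulative: 20
Frame 4: SPARE (8+2=10). 10 + next roll (6) = 16. Cumulative: 36
Frame 5: SPARE (6+4=10). 10 + next roll (0) = 10. Cumulative: 46
Frame 6: OPEN (0+3=3). Cumulative: 49
Frame 7: SPARE (2+8=10). 10 + next roll (3) = 13. Cumulative: 62
Frame 8: OPEN (3+2=5). Cumulative: 67
Frame 9: OPEN (1+0=1). Cumulative: 68
Frame 10: OPEN. Sum of all frame-10 rolls (7+0) = 7. Cumulative: 75

Answer: 75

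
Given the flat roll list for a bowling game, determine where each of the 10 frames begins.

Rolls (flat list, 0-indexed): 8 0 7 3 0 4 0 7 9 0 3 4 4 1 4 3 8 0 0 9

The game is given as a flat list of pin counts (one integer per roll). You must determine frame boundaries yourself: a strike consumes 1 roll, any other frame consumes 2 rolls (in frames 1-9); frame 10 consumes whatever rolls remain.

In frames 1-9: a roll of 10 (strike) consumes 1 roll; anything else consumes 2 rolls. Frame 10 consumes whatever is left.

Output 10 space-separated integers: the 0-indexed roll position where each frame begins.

Answer: 0 2 4 6 8 10 12 14 16 18

Derivation:
Frame 1 starts at roll index 0: rolls=8,0 (sum=8), consumes 2 rolls
Frame 2 starts at roll index 2: rolls=7,3 (sum=10), consumes 2 rolls
Frame 3 starts at roll index 4: rolls=0,4 (sum=4), consumes 2 rolls
Frame 4 starts at roll index 6: rolls=0,7 (sum=7), consumes 2 rolls
Frame 5 starts at roll index 8: rolls=9,0 (sum=9), consumes 2 rolls
Frame 6 starts at roll index 10: rolls=3,4 (sum=7), consumes 2 rolls
Frame 7 starts at roll index 12: rolls=4,1 (sum=5), consumes 2 rolls
Frame 8 starts at roll index 14: rolls=4,3 (sum=7), consumes 2 rolls
Frame 9 starts at roll index 16: rolls=8,0 (sum=8), consumes 2 rolls
Frame 10 starts at roll index 18: 2 remaining rolls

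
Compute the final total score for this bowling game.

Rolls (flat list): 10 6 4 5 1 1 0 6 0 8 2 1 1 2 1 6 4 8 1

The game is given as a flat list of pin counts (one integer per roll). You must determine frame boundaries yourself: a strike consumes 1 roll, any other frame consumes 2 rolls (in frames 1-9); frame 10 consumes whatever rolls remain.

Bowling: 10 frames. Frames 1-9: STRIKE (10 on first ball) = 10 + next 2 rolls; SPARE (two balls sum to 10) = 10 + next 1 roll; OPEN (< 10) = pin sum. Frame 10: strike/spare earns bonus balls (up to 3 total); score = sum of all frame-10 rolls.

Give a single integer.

Frame 1: STRIKE. 10 + next two rolls (6+4) = 20. Cumulative: 20
Frame 2: SPARE (6+4=10). 10 + next roll (5) = 15. Cumulative: 35
Frame 3: OPEN (5+1=6). Cumulative: 41
Frame 4: OPEN (1+0=1). Cumulative: 42
Frame 5: OPEN (6+0=6). Cumulative: 48
Frame 6: SPARE (8+2=10). 10 + next roll (1) = 11. Cumulative: 59
Frame 7: OPEN (1+1=2). Cumulative: 61
Frame 8: OPEN (2+1=3). Cumulative: 64
Frame 9: SPARE (6+4=10). 10 + next roll (8) = 18. Cumulative: 82
Frame 10: OPEN. Sum of all frame-10 rolls (8+1) = 9. Cumulative: 91

Answer: 91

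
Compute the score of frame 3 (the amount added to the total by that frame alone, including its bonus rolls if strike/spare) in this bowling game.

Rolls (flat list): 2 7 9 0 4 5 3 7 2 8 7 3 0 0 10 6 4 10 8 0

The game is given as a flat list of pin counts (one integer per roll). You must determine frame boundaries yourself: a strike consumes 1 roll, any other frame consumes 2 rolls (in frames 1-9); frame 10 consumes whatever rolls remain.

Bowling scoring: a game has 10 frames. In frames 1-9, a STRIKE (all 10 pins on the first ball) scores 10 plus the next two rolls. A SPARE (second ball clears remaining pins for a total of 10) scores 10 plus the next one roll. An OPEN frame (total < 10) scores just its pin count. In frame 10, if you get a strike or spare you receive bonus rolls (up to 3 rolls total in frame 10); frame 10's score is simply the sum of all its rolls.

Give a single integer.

Answer: 9

Derivation:
Frame 1: OPEN (2+7=9). Cumulative: 9
Frame 2: OPEN (9+0=9). Cumulative: 18
Frame 3: OPEN (4+5=9). Cumulative: 27
Frame 4: SPARE (3+7=10). 10 + next roll (2) = 12. Cumulative: 39
Frame 5: SPARE (2+8=10). 10 + next roll (7) = 17. Cumulative: 56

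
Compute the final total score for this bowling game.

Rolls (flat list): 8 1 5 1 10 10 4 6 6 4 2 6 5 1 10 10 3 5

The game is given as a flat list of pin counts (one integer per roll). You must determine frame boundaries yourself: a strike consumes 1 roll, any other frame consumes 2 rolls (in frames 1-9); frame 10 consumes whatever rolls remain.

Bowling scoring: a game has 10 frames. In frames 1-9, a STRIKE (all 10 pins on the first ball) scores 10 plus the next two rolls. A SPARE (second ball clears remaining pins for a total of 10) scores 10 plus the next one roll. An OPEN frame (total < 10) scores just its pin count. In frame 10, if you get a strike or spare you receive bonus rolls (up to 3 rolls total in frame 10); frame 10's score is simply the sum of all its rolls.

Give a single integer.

Frame 1: OPEN (8+1=9). Cumulative: 9
Frame 2: OPEN (5+1=6). Cumulative: 15
Frame 3: STRIKE. 10 + next two rolls (10+4) = 24. Cumulative: 39
Frame 4: STRIKE. 10 + next two rolls (4+6) = 20. Cumulative: 59
Frame 5: SPARE (4+6=10). 10 + next roll (6) = 16. Cumulative: 75
Frame 6: SPARE (6+4=10). 10 + next roll (2) = 12. Cumulative: 87
Frame 7: OPEN (2+6=8). Cumulative: 95
Frame 8: OPEN (5+1=6). Cumulative: 101
Frame 9: STRIKE. 10 + next two rolls (10+3) = 23. Cumulative: 124
Frame 10: STRIKE. Sum of all frame-10 rolls (10+3+5) = 18. Cumulative: 142

Answer: 142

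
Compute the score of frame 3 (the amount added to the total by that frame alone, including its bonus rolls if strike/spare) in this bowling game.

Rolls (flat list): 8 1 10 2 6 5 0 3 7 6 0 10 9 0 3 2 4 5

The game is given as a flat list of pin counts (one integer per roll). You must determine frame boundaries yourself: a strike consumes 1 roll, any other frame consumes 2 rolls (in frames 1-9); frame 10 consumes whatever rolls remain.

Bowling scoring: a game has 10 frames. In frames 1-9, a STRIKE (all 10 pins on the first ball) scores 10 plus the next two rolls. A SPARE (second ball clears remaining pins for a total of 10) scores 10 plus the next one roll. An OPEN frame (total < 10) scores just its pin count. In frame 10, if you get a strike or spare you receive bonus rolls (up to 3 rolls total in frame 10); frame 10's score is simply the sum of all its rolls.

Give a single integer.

Answer: 8

Derivation:
Frame 1: OPEN (8+1=9). Cumulative: 9
Frame 2: STRIKE. 10 + next two rolls (2+6) = 18. Cumulative: 27
Frame 3: OPEN (2+6=8). Cumulative: 35
Frame 4: OPEN (5+0=5). Cumulative: 40
Frame 5: SPARE (3+7=10). 10 + next roll (6) = 16. Cumulative: 56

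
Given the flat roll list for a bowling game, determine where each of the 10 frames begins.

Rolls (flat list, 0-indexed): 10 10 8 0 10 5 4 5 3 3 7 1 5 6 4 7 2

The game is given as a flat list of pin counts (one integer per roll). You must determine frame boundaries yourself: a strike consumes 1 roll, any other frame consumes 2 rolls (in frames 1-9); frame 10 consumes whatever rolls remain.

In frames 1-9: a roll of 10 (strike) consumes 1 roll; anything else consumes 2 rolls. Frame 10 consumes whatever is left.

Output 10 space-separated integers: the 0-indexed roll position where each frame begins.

Answer: 0 1 2 4 5 7 9 11 13 15

Derivation:
Frame 1 starts at roll index 0: roll=10 (strike), consumes 1 roll
Frame 2 starts at roll index 1: roll=10 (strike), consumes 1 roll
Frame 3 starts at roll index 2: rolls=8,0 (sum=8), consumes 2 rolls
Frame 4 starts at roll index 4: roll=10 (strike), consumes 1 roll
Frame 5 starts at roll index 5: rolls=5,4 (sum=9), consumes 2 rolls
Frame 6 starts at roll index 7: rolls=5,3 (sum=8), consumes 2 rolls
Frame 7 starts at roll index 9: rolls=3,7 (sum=10), consumes 2 rolls
Frame 8 starts at roll index 11: rolls=1,5 (sum=6), consumes 2 rolls
Frame 9 starts at roll index 13: rolls=6,4 (sum=10), consumes 2 rolls
Frame 10 starts at roll index 15: 2 remaining rolls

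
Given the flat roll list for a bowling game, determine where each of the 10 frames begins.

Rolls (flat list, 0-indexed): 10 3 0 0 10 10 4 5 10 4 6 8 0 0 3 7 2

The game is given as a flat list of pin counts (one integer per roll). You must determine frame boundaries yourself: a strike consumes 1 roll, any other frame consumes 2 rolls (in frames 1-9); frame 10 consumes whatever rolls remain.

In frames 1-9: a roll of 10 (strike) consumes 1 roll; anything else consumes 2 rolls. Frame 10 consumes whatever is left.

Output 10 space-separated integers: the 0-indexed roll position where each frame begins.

Answer: 0 1 3 5 6 8 9 11 13 15

Derivation:
Frame 1 starts at roll index 0: roll=10 (strike), consumes 1 roll
Frame 2 starts at roll index 1: rolls=3,0 (sum=3), consumes 2 rolls
Frame 3 starts at roll index 3: rolls=0,10 (sum=10), consumes 2 rolls
Frame 4 starts at roll index 5: roll=10 (strike), consumes 1 roll
Frame 5 starts at roll index 6: rolls=4,5 (sum=9), consumes 2 rolls
Frame 6 starts at roll index 8: roll=10 (strike), consumes 1 roll
Frame 7 starts at roll index 9: rolls=4,6 (sum=10), consumes 2 rolls
Frame 8 starts at roll index 11: rolls=8,0 (sum=8), consumes 2 rolls
Frame 9 starts at roll index 13: rolls=0,3 (sum=3), consumes 2 rolls
Frame 10 starts at roll index 15: 2 remaining rolls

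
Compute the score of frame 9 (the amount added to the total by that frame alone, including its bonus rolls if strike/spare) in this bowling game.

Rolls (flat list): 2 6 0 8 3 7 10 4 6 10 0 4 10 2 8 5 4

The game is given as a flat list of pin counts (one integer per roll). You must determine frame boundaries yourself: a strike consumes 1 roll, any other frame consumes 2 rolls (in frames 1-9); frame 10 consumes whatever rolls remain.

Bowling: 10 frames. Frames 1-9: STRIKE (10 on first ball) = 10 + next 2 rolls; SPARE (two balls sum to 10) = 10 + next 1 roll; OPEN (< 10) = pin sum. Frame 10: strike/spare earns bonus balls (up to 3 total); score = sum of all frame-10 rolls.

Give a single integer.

Answer: 15

Derivation:
Frame 1: OPEN (2+6=8). Cumulative: 8
Frame 2: OPEN (0+8=8). Cumulative: 16
Frame 3: SPARE (3+7=10). 10 + next roll (10) = 20. Cumulative: 36
Frame 4: STRIKE. 10 + next two rolls (4+6) = 20. Cumulative: 56
Frame 5: SPARE (4+6=10). 10 + next roll (10) = 20. Cumulative: 76
Frame 6: STRIKE. 10 + next two rolls (0+4) = 14. Cumulative: 90
Frame 7: OPEN (0+4=4). Cumulative: 94
Frame 8: STRIKE. 10 + next two rolls (2+8) = 20. Cumulative: 114
Frame 9: SPARE (2+8=10). 10 + next roll (5) = 15. Cumulative: 129
Frame 10: OPEN. Sum of all frame-10 rolls (5+4) = 9. Cumulative: 138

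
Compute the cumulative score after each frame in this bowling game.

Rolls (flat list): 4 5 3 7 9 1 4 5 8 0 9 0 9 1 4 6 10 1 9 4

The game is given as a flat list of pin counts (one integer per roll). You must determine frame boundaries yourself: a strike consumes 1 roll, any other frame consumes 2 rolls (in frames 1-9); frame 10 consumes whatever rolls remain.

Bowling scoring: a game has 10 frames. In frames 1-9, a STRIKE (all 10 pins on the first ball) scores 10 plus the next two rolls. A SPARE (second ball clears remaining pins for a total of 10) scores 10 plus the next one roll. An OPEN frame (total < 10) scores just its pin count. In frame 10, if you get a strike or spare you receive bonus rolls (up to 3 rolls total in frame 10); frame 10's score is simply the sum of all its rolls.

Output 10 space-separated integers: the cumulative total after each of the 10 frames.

Frame 1: OPEN (4+5=9). Cumulative: 9
Frame 2: SPARE (3+7=10). 10 + next roll (9) = 19. Cumulative: 28
Frame 3: SPARE (9+1=10). 10 + next roll (4) = 14. Cumulative: 42
Frame 4: OPEN (4+5=9). Cumulative: 51
Frame 5: OPEN (8+0=8). Cumulative: 59
Frame 6: OPEN (9+0=9). Cumulative: 68
Frame 7: SPARE (9+1=10). 10 + next roll (4) = 14. Cumulative: 82
Frame 8: SPARE (4+6=10). 10 + next roll (10) = 20. Cumulative: 102
Frame 9: STRIKE. 10 + next two rolls (1+9) = 20. Cumulative: 122
Frame 10: SPARE. Sum of all frame-10 rolls (1+9+4) = 14. Cumulative: 136

Answer: 9 28 42 51 59 68 82 102 122 136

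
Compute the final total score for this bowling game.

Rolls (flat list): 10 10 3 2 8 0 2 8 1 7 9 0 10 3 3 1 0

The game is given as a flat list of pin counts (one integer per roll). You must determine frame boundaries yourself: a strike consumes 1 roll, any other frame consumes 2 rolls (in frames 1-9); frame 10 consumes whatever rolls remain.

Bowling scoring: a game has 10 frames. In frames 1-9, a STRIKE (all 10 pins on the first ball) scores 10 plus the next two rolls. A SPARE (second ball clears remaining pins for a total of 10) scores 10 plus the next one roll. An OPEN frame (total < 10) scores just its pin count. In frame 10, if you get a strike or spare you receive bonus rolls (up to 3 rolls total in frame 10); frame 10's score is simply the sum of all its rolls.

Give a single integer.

Frame 1: STRIKE. 10 + next two rolls (10+3) = 23. Cumulative: 23
Frame 2: STRIKE. 10 + next two rolls (3+2) = 15. Cumulative: 38
Frame 3: OPEN (3+2=5). Cumulative: 43
Frame 4: OPEN (8+0=8). Cumulative: 51
Frame 5: SPARE (2+8=10). 10 + next roll (1) = 11. Cumulative: 62
Frame 6: OPEN (1+7=8). Cumulative: 70
Frame 7: OPEN (9+0=9). Cumulative: 79
Frame 8: STRIKE. 10 + next two rolls (3+3) = 16. Cumulative: 95
Frame 9: OPEN (3+3=6). Cumulative: 101
Frame 10: OPEN. Sum of all frame-10 rolls (1+0) = 1. Cumulative: 102

Answer: 102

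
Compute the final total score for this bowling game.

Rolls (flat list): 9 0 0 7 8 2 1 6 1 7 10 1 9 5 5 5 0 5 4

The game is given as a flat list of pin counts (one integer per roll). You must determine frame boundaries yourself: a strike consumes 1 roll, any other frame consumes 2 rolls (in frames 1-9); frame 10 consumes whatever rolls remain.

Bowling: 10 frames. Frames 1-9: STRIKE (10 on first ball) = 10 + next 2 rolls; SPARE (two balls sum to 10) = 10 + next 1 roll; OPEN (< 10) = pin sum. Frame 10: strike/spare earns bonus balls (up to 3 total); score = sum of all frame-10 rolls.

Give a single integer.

Frame 1: OPEN (9+0=9). Cumulative: 9
Frame 2: OPEN (0+7=7). Cumulative: 16
Frame 3: SPARE (8+2=10). 10 + next roll (1) = 11. Cumulative: 27
Frame 4: OPEN (1+6=7). Cumulative: 34
Frame 5: OPEN (1+7=8). Cumulative: 42
Frame 6: STRIKE. 10 + next two rolls (1+9) = 20. Cumulative: 62
Frame 7: SPARE (1+9=10). 10 + next roll (5) = 15. Cumulative: 77
Frame 8: SPARE (5+5=10). 10 + next roll (5) = 15. Cumulative: 92
Frame 9: OPEN (5+0=5). Cumulative: 97
Frame 10: OPEN. Sum of all frame-10 rolls (5+4) = 9. Cumulative: 106

Answer: 106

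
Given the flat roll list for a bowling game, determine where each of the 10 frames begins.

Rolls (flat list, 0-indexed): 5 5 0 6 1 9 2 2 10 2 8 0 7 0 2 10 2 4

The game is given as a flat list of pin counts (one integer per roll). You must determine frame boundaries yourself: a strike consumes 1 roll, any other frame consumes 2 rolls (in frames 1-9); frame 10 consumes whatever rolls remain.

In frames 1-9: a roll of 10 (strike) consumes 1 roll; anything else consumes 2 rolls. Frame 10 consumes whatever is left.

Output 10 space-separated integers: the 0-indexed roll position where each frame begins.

Answer: 0 2 4 6 8 9 11 13 15 16

Derivation:
Frame 1 starts at roll index 0: rolls=5,5 (sum=10), consumes 2 rolls
Frame 2 starts at roll index 2: rolls=0,6 (sum=6), consumes 2 rolls
Frame 3 starts at roll index 4: rolls=1,9 (sum=10), consumes 2 rolls
Frame 4 starts at roll index 6: rolls=2,2 (sum=4), consumes 2 rolls
Frame 5 starts at roll index 8: roll=10 (strike), consumes 1 roll
Frame 6 starts at roll index 9: rolls=2,8 (sum=10), consumes 2 rolls
Frame 7 starts at roll index 11: rolls=0,7 (sum=7), consumes 2 rolls
Frame 8 starts at roll index 13: rolls=0,2 (sum=2), consumes 2 rolls
Frame 9 starts at roll index 15: roll=10 (strike), consumes 1 roll
Frame 10 starts at roll index 16: 2 remaining rolls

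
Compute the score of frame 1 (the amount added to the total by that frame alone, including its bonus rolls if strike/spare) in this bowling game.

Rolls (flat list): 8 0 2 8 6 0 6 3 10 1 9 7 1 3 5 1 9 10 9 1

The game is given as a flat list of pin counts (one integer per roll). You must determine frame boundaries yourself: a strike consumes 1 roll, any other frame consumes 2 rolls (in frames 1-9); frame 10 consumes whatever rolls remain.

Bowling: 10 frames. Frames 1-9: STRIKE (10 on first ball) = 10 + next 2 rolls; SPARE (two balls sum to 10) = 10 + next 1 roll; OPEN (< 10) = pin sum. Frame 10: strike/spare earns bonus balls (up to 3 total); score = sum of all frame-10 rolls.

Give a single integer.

Frame 1: OPEN (8+0=8). Cumulative: 8
Frame 2: SPARE (2+8=10). 10 + next roll (6) = 16. Cumulative: 24
Frame 3: OPEN (6+0=6). Cumulative: 30

Answer: 8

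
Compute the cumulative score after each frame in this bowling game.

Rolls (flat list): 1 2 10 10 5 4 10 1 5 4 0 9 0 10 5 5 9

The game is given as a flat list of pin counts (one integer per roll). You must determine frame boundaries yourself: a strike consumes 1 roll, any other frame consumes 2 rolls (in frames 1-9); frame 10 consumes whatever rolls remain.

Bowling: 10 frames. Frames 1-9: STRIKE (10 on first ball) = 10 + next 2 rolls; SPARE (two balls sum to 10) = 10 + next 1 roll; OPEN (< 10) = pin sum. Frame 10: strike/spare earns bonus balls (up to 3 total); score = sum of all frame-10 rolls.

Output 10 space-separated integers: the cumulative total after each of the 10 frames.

Answer: 3 28 47 56 72 78 82 91 111 130

Derivation:
Frame 1: OPEN (1+2=3). Cumulative: 3
Frame 2: STRIKE. 10 + next two rolls (10+5) = 25. Cumulative: 28
Frame 3: STRIKE. 10 + next two rolls (5+4) = 19. Cumulative: 47
Frame 4: OPEN (5+4=9). Cumulative: 56
Frame 5: STRIKE. 10 + next two rolls (1+5) = 16. Cumulative: 72
Frame 6: OPEN (1+5=6). Cumulative: 78
Frame 7: OPEN (4+0=4). Cumulative: 82
Frame 8: OPEN (9+0=9). Cumulative: 91
Frame 9: STRIKE. 10 + next two rolls (5+5) = 20. Cumulative: 111
Frame 10: SPARE. Sum of all frame-10 rolls (5+5+9) = 19. Cumulative: 130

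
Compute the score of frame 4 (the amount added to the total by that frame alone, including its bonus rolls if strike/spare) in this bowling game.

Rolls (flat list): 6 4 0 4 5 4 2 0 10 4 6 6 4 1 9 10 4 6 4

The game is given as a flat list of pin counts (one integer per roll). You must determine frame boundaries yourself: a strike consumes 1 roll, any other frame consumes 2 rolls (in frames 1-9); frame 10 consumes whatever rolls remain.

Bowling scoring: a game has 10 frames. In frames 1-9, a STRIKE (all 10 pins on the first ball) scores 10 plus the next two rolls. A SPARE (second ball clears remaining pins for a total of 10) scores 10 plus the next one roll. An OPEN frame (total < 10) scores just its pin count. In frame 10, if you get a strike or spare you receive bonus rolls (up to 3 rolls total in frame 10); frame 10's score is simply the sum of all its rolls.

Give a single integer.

Frame 1: SPARE (6+4=10). 10 + next roll (0) = 10. Cumulative: 10
Frame 2: OPEN (0+4=4). Cumulative: 14
Frame 3: OPEN (5+4=9). Cumulative: 23
Frame 4: OPEN (2+0=2). Cumulative: 25
Frame 5: STRIKE. 10 + next two rolls (4+6) = 20. Cumulative: 45
Frame 6: SPARE (4+6=10). 10 + next roll (6) = 16. Cumulative: 61

Answer: 2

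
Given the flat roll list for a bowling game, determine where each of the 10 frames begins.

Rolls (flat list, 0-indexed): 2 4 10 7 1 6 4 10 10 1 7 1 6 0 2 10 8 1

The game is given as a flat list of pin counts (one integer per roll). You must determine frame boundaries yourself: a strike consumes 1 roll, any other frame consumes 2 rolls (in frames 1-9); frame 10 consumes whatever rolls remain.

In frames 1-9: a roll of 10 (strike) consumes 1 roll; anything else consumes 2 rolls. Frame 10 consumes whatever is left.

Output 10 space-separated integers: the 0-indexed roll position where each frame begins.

Answer: 0 2 3 5 7 8 9 11 13 15

Derivation:
Frame 1 starts at roll index 0: rolls=2,4 (sum=6), consumes 2 rolls
Frame 2 starts at roll index 2: roll=10 (strike), consumes 1 roll
Frame 3 starts at roll index 3: rolls=7,1 (sum=8), consumes 2 rolls
Frame 4 starts at roll index 5: rolls=6,4 (sum=10), consumes 2 rolls
Frame 5 starts at roll index 7: roll=10 (strike), consumes 1 roll
Frame 6 starts at roll index 8: roll=10 (strike), consumes 1 roll
Frame 7 starts at roll index 9: rolls=1,7 (sum=8), consumes 2 rolls
Frame 8 starts at roll index 11: rolls=1,6 (sum=7), consumes 2 rolls
Frame 9 starts at roll index 13: rolls=0,2 (sum=2), consumes 2 rolls
Frame 10 starts at roll index 15: 3 remaining rolls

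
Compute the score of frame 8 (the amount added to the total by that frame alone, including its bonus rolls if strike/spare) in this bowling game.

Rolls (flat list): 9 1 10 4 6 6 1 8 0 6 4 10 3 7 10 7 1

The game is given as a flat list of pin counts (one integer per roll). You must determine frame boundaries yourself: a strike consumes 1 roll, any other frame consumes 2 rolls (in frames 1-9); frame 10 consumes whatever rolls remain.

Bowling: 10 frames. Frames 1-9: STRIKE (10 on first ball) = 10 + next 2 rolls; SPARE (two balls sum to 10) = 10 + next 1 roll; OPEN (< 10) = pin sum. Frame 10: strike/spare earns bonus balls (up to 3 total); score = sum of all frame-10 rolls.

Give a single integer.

Answer: 20

Derivation:
Frame 1: SPARE (9+1=10). 10 + next roll (10) = 20. Cumulative: 20
Frame 2: STRIKE. 10 + next two rolls (4+6) = 20. Cumulative: 40
Frame 3: SPARE (4+6=10). 10 + next roll (6) = 16. Cumulative: 56
Frame 4: OPEN (6+1=7). Cumulative: 63
Frame 5: OPEN (8+0=8). Cumulative: 71
Frame 6: SPARE (6+4=10). 10 + next roll (10) = 20. Cumulative: 91
Frame 7: STRIKE. 10 + next two rolls (3+7) = 20. Cumulative: 111
Frame 8: SPARE (3+7=10). 10 + next roll (10) = 20. Cumulative: 131
Frame 9: STRIKE. 10 + next two rolls (7+1) = 18. Cumulative: 149
Frame 10: OPEN. Sum of all frame-10 rolls (7+1) = 8. Cumulative: 157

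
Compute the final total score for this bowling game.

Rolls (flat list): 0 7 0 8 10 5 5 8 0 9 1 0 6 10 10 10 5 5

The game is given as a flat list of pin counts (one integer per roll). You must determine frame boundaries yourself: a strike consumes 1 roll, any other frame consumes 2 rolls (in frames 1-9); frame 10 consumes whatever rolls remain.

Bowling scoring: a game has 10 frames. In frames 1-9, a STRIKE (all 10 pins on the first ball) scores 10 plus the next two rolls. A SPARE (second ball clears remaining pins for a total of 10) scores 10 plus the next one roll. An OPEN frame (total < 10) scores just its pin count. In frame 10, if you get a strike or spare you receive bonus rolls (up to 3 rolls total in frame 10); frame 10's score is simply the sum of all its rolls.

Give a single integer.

Frame 1: OPEN (0+7=7). Cumulative: 7
Frame 2: OPEN (0+8=8). Cumulative: 15
Frame 3: STRIKE. 10 + next two rolls (5+5) = 20. Cumulative: 35
Frame 4: SPARE (5+5=10). 10 + next roll (8) = 18. Cumulative: 53
Frame 5: OPEN (8+0=8). Cumulative: 61
Frame 6: SPARE (9+1=10). 10 + next roll (0) = 10. Cumulative: 71
Frame 7: OPEN (0+6=6). Cumulative: 77
Frame 8: STRIKE. 10 + next two rolls (10+10) = 30. Cumulative: 107
Frame 9: STRIKE. 10 + next two rolls (10+5) = 25. Cumulative: 132
Frame 10: STRIKE. Sum of all frame-10 rolls (10+5+5) = 20. Cumulative: 152

Answer: 152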